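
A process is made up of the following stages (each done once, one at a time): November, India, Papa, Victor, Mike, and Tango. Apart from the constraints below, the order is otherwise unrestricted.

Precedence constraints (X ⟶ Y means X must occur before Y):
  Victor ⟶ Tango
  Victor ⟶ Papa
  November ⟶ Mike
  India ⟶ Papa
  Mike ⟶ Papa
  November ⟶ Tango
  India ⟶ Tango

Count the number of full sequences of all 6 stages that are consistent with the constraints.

30

The stages with no prerequisites are November, India, Victor; any of them can be placed first.
Enumerating by repeatedly choosing an available stage (one whose prerequisites are all placed) gives 30 distinct complete orderings.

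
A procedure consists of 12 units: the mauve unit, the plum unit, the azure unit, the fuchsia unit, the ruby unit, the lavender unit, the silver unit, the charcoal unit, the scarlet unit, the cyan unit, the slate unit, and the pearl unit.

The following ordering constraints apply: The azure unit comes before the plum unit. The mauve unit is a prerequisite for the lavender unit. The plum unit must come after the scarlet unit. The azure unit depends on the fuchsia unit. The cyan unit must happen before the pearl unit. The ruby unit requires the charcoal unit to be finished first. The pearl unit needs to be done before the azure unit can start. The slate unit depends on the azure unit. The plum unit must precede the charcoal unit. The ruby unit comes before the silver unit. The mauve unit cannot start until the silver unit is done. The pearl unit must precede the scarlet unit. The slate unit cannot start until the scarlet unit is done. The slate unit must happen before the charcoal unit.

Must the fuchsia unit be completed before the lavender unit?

Yes

There is a constraint chain the fuchsia unit → the azure unit → the plum unit → the charcoal unit → the ruby unit → the silver unit → the mauve unit → the lavender unit.
That forces the fuchsia unit before the lavender unit in every valid schedule.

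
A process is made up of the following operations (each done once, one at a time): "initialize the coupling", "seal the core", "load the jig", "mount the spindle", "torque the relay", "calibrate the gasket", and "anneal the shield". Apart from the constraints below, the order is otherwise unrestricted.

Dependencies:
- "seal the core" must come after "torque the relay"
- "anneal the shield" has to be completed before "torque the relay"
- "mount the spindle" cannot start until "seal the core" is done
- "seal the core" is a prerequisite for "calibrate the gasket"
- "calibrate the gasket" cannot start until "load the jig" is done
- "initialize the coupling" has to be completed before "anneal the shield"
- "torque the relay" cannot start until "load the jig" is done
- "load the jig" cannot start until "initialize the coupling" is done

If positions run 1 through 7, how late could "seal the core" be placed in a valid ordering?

Following every chain forward from "seal the core", the operations that must come later are "mount the spindle", "calibrate the gasket" — 2 of them.
With 2 mandatory successors out of 7 operations total, the latest slot for "seal the core" is 7−2 = 5, and it's reachable by doing all non-successors before "seal the core".

5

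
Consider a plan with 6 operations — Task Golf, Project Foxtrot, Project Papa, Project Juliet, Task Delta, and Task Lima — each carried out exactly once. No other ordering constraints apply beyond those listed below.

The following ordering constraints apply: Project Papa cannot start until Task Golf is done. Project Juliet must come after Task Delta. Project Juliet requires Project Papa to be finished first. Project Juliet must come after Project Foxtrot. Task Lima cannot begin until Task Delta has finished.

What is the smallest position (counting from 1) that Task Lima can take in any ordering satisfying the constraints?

The only operation forced before Task Lima (directly or transitively) is Task Delta.
With 1 mandatory predecessor, the earliest Task Lima can sit is position 1+1 = 2, and placing just that one first achieves it.

2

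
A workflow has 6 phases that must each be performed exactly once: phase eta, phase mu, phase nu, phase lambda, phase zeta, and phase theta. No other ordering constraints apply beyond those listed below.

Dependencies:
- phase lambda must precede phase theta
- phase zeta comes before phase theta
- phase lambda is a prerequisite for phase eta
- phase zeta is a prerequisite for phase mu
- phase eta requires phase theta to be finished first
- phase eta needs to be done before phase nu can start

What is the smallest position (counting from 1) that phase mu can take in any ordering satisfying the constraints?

Working backwards through the constraints from phase mu, its only required predecessor is phase zeta.
So at minimum 1 phase comes before phase mu, putting phase mu no earlier than position 2. That position is achievable by scheduling exactly that predecessor first.

2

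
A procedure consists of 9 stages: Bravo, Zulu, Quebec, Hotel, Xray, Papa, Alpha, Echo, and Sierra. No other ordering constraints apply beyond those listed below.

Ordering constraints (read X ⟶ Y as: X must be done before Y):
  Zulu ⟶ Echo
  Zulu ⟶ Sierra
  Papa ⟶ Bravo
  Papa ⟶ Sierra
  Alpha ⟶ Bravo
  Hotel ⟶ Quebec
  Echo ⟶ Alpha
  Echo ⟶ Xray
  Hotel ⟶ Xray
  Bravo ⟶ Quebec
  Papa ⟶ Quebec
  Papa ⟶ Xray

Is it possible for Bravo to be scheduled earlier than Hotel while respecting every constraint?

Yes

Nothing in the constraints forces Hotel before Bravo — there is no chain from Hotel to Bravo.
That means at least one valid schedule has Bravo before Hotel.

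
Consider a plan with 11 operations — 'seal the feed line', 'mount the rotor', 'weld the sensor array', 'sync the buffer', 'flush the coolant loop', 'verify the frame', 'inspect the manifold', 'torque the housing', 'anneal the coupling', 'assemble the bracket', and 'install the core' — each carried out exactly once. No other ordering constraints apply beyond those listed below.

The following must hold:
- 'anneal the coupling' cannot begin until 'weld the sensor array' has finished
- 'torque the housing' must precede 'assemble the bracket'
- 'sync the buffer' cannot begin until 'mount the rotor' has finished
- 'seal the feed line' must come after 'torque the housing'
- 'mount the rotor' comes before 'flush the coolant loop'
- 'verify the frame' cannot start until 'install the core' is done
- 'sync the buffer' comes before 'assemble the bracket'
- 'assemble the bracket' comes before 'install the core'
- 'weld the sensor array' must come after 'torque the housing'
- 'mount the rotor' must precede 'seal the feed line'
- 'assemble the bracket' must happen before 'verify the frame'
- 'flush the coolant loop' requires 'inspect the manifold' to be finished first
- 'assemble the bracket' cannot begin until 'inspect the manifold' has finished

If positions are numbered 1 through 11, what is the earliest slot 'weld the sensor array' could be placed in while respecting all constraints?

2

The only operation forced before 'weld the sensor array' (directly or transitively) is 'torque the housing'.
With 1 mandatory predecessor, the earliest 'weld the sensor array' can sit is position 1+1 = 2, and placing just that one first achieves it.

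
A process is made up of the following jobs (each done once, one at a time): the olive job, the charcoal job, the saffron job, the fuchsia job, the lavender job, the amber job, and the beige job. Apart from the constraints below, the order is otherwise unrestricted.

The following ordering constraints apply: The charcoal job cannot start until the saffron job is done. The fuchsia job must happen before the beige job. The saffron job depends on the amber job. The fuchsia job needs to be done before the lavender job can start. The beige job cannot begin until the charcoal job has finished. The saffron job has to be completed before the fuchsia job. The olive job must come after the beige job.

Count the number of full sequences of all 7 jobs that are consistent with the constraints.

7

The amber job is the only job with nothing required before it, so every ordering starts there.
Counting all ways to extend the partial order to a total order gives 7.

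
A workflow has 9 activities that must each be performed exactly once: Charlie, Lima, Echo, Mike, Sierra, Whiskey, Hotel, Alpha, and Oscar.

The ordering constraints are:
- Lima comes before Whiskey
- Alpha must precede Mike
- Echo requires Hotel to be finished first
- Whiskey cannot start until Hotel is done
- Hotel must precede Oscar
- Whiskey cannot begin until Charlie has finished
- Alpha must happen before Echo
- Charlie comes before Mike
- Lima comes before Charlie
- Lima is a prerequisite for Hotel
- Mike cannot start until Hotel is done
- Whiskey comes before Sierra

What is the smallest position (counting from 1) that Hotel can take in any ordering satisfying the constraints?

The only activity forced before Hotel (directly or transitively) is Lima.
So at minimum 1 activity comes before Hotel, putting Hotel no earlier than position 2. That position is achievable by scheduling exactly that predecessor first.

2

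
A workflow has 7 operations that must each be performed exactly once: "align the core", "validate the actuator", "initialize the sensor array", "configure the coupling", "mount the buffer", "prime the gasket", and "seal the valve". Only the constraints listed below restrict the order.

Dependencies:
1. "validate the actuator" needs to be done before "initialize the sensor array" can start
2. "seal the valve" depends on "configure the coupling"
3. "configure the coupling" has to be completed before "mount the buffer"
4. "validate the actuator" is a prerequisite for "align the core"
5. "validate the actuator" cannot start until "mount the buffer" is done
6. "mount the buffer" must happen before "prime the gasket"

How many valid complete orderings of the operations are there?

Only "configure the coupling" has no prerequisites, so it must go first.
Systematically extending each partial ordering one operation at a time and counting, there are 48 complete orderings.

48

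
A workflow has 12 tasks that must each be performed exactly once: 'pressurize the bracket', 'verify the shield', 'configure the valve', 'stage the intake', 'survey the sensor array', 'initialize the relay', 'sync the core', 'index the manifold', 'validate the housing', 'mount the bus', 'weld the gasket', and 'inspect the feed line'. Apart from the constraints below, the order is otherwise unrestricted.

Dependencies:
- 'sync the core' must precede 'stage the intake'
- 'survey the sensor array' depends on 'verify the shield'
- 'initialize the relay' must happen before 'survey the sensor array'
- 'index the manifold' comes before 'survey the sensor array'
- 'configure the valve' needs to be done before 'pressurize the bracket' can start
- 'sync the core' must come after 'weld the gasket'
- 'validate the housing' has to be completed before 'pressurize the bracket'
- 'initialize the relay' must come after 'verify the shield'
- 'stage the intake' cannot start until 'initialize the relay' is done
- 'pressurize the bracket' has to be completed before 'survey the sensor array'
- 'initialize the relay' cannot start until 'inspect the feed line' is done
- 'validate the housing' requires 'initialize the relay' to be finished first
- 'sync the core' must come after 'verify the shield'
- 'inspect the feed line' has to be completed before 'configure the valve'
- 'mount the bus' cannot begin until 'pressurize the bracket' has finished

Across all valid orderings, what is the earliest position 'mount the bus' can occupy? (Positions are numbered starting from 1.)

Every task that must precede 'mount the bus' has to come before it. Tracing all chains that end at 'mount the bus', those tasks are: 'pressurize the bracket', 'verify the shield', 'configure the valve', 'initialize the relay', 'validate the housing', 'inspect the feed line' — 6 in total.
With 6 mandatory predecessors, the earliest 'mount the bus' can sit is position 6+1 = 7, and placing just those 6 first achieves it.

7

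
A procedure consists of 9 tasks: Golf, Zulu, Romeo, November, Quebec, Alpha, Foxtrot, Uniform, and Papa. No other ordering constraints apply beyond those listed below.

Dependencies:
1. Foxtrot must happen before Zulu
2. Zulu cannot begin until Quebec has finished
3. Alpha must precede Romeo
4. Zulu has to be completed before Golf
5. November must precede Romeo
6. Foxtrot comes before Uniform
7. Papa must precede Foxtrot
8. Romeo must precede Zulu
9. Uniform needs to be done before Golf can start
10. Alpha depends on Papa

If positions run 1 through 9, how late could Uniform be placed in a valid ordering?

8

Following the constraints forward from Uniform, its only required successor is Golf.
So at least 1 task follows Uniform, putting Uniform no later than position 8. That position is achievable by scheduling everything else first.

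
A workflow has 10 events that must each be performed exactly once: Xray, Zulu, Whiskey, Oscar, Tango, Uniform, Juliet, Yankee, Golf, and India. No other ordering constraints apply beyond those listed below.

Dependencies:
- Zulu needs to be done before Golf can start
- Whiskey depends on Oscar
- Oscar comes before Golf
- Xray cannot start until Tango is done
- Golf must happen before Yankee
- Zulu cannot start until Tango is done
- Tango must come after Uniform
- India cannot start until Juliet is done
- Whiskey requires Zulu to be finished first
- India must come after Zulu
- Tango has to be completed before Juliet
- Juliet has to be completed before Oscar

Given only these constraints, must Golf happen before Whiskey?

No

No chain of constraints connects Golf to Whiskey in either direction.
So Golf can come before Whiskey or after — it is not forced.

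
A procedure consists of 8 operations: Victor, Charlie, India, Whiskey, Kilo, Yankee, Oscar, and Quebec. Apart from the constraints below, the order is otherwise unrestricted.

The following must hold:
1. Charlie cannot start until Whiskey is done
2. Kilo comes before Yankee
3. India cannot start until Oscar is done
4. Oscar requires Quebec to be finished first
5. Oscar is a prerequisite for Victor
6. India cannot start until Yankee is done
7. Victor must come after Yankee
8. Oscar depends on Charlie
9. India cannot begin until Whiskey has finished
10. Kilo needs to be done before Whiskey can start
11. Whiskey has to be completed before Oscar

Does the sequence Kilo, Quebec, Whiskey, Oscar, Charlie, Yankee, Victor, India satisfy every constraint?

The sequence places Oscar ahead of Charlie.
That contradicts the constraint that Charlie must precede Oscar.

No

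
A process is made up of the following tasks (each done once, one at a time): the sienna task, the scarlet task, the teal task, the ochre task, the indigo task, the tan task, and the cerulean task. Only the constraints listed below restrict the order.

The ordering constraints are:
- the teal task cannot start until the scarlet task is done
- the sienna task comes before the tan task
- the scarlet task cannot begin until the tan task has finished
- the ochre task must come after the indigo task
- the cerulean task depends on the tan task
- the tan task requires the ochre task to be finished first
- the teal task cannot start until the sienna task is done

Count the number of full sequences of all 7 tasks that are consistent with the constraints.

2 tasks have no prerequisites (the sienna task, the indigo task), so any of them could come first.
Systematically extending each partial ordering one task at a time and counting, there are 9 complete orderings.

9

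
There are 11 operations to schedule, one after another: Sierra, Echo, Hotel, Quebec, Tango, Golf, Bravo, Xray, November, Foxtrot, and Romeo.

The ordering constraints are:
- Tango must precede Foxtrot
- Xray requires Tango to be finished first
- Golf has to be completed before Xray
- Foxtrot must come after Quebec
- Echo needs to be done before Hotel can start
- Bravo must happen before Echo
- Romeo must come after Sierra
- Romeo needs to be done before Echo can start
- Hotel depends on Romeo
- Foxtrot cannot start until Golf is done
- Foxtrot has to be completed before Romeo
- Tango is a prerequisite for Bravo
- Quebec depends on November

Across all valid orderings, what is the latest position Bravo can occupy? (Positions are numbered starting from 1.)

The operations that are forced after Bravo, directly or by a chain of constraints, are Echo, Hotel. That's 2 operations.
So at least 2 operations follow Bravo, putting Bravo no later than position 9. That position is achievable by scheduling everything else first.

9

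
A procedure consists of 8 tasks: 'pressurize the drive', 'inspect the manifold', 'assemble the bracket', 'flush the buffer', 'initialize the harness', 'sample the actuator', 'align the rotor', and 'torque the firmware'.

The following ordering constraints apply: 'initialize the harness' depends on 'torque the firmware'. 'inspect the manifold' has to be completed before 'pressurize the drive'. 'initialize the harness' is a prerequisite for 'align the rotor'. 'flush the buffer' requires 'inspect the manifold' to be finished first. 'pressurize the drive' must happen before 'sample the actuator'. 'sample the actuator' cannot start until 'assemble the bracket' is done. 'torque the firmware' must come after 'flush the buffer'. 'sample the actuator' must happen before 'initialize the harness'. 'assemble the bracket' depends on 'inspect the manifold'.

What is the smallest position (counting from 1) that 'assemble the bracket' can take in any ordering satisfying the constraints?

2

Working backwards through the constraints from 'assemble the bracket', its only required predecessor is 'inspect the manifold'.
With 1 mandatory predecessor, the earliest 'assemble the bracket' can sit is position 1+1 = 2, and placing just that one first achieves it.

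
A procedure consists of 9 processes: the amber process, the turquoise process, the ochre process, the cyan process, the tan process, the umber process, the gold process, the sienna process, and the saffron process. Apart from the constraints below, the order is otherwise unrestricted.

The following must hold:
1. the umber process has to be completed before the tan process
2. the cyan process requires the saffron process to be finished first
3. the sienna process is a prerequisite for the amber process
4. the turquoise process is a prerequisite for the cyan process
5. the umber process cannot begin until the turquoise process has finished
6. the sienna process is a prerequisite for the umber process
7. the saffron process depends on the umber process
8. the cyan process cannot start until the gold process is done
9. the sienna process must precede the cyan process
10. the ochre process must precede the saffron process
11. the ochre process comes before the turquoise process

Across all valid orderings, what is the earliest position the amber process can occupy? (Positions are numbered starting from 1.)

2

Working backwards through the constraints from the amber process, its only required predecessor is the sienna process.
So at minimum 1 process comes before the amber process, putting the amber process no earlier than position 2. That position is achievable by scheduling exactly that predecessor first.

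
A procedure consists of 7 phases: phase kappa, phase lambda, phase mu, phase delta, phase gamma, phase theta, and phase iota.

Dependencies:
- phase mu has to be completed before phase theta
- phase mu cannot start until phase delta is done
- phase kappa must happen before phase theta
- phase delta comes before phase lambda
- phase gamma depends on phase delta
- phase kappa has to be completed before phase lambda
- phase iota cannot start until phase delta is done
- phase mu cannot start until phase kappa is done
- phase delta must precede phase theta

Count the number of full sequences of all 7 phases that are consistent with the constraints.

The phases with no prerequisites are phase kappa, phase delta; any of them can be placed first.
Systematically extending each partial ordering one phase at a time and counting, there are 150 complete orderings.

150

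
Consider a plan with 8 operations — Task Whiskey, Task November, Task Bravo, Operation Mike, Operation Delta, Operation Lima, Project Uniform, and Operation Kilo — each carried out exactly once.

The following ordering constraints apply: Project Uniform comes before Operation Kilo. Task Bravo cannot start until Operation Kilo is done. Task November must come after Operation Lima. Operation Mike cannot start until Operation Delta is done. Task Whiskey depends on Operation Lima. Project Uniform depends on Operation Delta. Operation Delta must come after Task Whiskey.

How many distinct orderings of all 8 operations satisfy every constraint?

28

Only Operation Lima has no prerequisites, so it must go first.
Systematically extending each partial ordering one operation at a time and counting, there are 28 complete orderings.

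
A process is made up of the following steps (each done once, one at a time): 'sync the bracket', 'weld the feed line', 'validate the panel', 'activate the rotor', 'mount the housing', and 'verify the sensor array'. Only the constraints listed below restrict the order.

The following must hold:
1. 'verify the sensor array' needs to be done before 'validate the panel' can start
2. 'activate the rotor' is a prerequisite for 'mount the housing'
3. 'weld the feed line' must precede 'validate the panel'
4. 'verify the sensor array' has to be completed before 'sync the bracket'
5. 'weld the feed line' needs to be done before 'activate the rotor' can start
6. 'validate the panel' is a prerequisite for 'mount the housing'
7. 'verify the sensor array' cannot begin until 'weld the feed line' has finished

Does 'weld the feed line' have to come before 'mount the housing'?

Yes

Following the dependencies: 'weld the feed line' → 'validate the panel' → 'mount the housing'.
Hence 'weld the feed line' necessarily comes before 'mount the housing'.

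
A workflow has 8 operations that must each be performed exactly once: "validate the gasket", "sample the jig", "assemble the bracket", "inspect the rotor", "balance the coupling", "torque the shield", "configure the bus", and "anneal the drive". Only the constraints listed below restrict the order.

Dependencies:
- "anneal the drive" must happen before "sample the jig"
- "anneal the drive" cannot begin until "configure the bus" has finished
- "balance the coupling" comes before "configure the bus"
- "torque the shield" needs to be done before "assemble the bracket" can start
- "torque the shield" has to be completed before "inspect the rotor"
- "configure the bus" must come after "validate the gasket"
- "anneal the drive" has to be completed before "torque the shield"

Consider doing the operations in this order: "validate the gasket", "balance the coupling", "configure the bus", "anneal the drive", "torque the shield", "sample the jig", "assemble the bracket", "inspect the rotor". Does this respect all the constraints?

Yes

Checking each listed constraint against this order: for instance, "torque the shield" is in position 5 and "inspect the rotor" in position 8, so that constraint holds — and the remaining constraints check out the same way.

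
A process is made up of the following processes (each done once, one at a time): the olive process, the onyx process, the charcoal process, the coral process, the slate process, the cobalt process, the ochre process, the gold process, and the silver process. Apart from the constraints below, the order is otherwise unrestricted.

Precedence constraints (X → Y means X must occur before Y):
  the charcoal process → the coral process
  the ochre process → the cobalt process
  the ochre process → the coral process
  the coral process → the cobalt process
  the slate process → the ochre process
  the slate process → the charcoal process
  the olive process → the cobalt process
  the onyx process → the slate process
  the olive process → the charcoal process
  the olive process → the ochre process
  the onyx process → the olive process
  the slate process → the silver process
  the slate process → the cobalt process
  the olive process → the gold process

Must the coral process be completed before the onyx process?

No

In fact the dependencies run the other way: the onyx process → the olive process → the charcoal process → the coral process.
So the coral process does not have to come before the onyx process — it cannot.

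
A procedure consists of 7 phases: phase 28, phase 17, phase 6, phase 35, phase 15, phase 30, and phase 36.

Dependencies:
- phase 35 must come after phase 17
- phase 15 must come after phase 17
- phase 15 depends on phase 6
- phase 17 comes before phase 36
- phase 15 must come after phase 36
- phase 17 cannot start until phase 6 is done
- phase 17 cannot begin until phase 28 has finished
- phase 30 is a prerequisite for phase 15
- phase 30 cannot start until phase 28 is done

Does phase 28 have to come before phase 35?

Tracing the constraints gives a chain: phase 28 → phase 17 → phase 35.
So phase 28 must precede phase 35 in any valid ordering.

Yes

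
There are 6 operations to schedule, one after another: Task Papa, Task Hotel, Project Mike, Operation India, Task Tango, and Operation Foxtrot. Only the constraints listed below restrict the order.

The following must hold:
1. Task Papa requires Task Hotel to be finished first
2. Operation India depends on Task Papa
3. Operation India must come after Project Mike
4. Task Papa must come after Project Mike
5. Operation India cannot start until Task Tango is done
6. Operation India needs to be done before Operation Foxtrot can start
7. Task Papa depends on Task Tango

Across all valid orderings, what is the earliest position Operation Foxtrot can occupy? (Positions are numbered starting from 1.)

6

The operations that are forced before Operation Foxtrot, directly or transitively, are Task Papa, Task Hotel, Project Mike, Operation India, Task Tango. That's 5 operations.
So at minimum 5 operations come before Operation Foxtrot, putting Operation Foxtrot no earlier than position 6. That position is achievable by scheduling exactly those predecessors first.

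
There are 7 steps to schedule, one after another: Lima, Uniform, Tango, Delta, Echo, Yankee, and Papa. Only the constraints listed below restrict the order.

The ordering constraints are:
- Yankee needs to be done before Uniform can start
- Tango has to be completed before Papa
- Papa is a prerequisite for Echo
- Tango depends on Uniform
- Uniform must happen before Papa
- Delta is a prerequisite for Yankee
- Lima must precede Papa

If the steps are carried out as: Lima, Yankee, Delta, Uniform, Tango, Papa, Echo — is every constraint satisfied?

No

Here Delta comes after Yankee.
Since Delta is required before Yankee, the ordering is invalid.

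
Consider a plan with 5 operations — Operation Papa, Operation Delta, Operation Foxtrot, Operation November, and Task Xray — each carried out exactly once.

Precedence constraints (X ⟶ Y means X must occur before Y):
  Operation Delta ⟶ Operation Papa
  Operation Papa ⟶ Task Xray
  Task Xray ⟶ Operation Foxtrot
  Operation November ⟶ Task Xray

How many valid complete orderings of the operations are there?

3

The operations with no prerequisites are Operation Delta, Operation November; any of them can be placed first.
Systematically extending each partial ordering one operation at a time and counting, there are 3 complete orderings.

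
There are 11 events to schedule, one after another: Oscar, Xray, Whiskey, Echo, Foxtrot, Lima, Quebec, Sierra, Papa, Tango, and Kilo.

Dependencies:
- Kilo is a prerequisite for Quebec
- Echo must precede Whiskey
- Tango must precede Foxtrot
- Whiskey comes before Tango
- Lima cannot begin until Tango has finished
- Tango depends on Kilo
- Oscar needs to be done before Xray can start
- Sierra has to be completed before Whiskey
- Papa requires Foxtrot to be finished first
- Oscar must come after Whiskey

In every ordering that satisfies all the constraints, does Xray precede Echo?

There is a chain Echo → Whiskey → Oscar → Xray, which puts Echo before Xray.
So Xray does not have to come before Echo — it cannot.

No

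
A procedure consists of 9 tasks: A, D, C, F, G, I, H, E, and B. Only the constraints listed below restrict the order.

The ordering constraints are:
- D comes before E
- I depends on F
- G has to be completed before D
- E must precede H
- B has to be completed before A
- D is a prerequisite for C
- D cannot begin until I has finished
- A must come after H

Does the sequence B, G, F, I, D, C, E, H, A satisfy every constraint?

Every stated constraint is respected: B sits at position 1, ahead of A at position 9, and each of the other listed pairs likewise has the predecessor earlier in the sequence.

Yes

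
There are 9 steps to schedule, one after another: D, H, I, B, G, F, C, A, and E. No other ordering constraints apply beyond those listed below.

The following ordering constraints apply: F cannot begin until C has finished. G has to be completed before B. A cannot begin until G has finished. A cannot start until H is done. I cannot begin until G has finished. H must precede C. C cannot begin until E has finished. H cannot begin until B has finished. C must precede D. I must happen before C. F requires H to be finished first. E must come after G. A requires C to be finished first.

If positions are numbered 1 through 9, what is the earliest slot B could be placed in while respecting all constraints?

The only step forced before B (directly or transitively) is G.
So at minimum 1 step comes before B, putting B no earlier than position 2. That position is achievable by scheduling exactly that predecessor first.

2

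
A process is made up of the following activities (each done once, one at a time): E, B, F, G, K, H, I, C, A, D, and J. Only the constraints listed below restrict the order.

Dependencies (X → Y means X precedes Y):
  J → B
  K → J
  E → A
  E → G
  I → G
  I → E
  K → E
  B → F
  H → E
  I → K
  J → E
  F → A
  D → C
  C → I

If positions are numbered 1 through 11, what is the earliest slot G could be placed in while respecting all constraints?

8

Working backwards through the constraints from G, its full set of required predecessors is E, K, H, I, C, D, J — 7 of them.
So at minimum 7 activities come before G, putting G no earlier than position 8. That position is achievable by scheduling exactly those predecessors first.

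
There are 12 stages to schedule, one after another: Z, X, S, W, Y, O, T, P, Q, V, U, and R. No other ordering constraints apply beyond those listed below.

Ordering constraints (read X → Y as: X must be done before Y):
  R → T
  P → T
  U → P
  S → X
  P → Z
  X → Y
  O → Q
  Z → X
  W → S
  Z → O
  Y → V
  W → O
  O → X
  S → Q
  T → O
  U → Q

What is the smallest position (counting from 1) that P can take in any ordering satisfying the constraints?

Working backwards through the constraints from P, its only required predecessor is U.
So at minimum 1 stage comes before P, putting P no earlier than position 2. That position is achievable by scheduling exactly that predecessor first.

2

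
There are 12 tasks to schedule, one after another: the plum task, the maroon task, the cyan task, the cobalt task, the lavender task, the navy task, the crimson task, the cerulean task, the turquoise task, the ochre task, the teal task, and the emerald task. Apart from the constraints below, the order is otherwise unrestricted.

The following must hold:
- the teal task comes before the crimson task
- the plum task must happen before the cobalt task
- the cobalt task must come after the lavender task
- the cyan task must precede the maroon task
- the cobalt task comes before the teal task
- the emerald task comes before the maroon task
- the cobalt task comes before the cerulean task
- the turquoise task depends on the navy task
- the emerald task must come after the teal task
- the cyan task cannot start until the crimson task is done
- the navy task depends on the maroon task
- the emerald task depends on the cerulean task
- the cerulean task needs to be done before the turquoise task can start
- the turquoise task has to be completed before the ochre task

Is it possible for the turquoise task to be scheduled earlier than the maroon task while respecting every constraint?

Following the maroon task → the navy task → the turquoise task, the maroon task must precede the turquoise task in every valid ordering.
Hence the turquoise task can never be scheduled before the maroon task.

No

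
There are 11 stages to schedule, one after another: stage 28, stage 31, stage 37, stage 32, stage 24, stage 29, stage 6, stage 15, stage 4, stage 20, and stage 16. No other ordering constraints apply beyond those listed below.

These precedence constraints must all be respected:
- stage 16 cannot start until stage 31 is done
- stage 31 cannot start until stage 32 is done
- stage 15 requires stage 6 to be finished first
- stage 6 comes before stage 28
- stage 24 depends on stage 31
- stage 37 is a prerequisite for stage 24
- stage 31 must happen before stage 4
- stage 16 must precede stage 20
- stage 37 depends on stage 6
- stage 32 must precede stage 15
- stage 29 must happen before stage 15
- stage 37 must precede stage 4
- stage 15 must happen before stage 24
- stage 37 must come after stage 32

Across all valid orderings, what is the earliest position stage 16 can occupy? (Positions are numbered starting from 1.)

3

Every stage that must precede stage 16 has to come before it. Tracing all chains that end at stage 16, those stages are: stage 31, stage 32 — 2 in total.
So at minimum 2 stages come before stage 16, putting stage 16 no earlier than position 3. That position is achievable by scheduling exactly those predecessors first.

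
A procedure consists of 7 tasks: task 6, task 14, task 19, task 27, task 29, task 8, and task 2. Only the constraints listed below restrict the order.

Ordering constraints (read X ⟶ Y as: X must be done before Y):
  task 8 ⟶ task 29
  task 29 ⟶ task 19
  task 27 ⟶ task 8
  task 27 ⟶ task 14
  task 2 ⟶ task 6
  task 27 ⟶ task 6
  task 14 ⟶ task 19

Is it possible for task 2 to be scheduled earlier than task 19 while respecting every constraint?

The constraints leave task 2 and task 19 unordered relative to each other; nothing requires task 19 earlier.
That means at least one valid schedule has task 2 before task 19.

Yes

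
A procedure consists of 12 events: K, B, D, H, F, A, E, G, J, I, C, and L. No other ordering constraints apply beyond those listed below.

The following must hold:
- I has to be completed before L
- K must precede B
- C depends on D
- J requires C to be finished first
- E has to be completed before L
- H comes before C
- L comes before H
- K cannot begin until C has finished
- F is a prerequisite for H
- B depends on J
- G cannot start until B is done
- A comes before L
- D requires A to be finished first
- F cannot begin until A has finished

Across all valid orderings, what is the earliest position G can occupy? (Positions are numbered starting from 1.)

12

Working backwards through the constraints from G, its full set of required predecessors is K, B, D, H, F, A, E, J, I, C, L — 11 of them.
With 11 mandatory predecessors, the earliest G can sit is position 11+1 = 12, and placing just those 11 first achieves it.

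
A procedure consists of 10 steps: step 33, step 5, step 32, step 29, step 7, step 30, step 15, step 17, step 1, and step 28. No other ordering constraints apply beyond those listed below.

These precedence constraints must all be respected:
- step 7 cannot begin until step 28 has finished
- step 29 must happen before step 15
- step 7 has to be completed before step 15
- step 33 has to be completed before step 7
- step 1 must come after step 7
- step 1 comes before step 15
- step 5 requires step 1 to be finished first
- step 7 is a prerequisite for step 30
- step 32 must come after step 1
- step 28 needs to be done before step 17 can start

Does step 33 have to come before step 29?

No

No chain of constraints connects step 33 to step 29 in either direction.
A valid ordering placing step 29 before step 33 exists, so the answer is no.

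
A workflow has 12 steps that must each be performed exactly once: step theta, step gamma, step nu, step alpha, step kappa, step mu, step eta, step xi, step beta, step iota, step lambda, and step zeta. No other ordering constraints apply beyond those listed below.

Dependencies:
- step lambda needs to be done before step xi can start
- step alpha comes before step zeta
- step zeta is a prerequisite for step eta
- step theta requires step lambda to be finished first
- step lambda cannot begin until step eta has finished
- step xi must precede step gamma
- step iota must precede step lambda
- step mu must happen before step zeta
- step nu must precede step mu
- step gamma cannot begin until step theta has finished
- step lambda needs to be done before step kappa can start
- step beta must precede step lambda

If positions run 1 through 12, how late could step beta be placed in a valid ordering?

7

The steps that are forced after step beta, directly or by a chain of constraints, are step theta, step gamma, step kappa, step xi, step lambda. That's 5 steps.
With 5 mandatory successors out of 12 steps total, the latest slot for step beta is 12−5 = 7, and it's reachable by doing all non-successors before step beta.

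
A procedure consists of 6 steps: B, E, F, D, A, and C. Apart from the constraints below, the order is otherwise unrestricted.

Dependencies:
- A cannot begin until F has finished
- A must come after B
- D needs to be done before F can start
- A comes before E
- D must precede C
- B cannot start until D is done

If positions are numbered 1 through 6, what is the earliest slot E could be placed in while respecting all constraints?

Working backwards through the constraints from E, its full set of required predecessors is B, F, D, A — 4 of them.
With 4 mandatory predecessors, the earliest E can sit is position 4+1 = 5, and placing just those 4 first achieves it.

5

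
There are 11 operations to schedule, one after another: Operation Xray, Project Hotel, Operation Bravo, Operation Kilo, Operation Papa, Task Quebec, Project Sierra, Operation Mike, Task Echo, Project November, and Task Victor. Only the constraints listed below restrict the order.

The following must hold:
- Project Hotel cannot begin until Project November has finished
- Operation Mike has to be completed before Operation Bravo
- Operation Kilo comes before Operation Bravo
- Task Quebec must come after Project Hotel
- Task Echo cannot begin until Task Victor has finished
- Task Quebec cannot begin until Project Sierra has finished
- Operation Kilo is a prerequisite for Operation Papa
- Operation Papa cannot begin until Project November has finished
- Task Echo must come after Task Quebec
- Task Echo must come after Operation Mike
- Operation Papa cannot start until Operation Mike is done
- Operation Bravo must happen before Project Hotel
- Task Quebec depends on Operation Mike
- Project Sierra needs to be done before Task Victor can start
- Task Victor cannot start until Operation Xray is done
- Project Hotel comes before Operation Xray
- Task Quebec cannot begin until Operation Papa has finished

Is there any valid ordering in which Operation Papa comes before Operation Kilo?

Following Operation Kilo → Operation Papa, Operation Kilo must precede Operation Papa in every valid ordering.
Hence Operation Papa can never be scheduled before Operation Kilo.

No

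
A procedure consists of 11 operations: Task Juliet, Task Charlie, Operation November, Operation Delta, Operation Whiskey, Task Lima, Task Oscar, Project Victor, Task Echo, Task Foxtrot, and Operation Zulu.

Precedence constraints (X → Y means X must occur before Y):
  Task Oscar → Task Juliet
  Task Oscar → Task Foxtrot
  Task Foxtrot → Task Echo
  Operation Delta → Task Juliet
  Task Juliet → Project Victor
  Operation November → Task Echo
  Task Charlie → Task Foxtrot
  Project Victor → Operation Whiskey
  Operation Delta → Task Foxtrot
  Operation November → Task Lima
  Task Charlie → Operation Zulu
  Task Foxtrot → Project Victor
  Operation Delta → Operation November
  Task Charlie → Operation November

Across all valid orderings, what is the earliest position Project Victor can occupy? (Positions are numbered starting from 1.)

6

The operations that are forced before Project Victor, directly or transitively, are Task Juliet, Task Charlie, Operation Delta, Task Oscar, Task Foxtrot. That's 5 operations.
So at minimum 5 operations come before Project Victor, putting Project Victor no earlier than position 6. That position is achievable by scheduling exactly those predecessors first.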